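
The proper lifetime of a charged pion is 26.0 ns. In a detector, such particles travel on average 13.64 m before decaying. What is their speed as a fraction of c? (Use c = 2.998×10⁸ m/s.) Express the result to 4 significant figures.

Lab distance = (lab lifetime)·v = γτ·βc, so βγ = d/(cτ) = 13.64/(2.998×10⁸ × 2.600×10^-8) = 1.7499.
With βγ = 1.7499: γ² = 1 + (βγ)² = 4.06215, and β = (βγ)/γ = 1.7499/2.01548 = 0.8682.

0.8682c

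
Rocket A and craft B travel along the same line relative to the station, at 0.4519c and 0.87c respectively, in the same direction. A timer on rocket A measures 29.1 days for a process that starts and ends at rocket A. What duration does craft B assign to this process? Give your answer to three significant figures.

The velocity of rocket A relative to craft B is (0.4519 − 0.87)c / (1 − 0.4519×0.87) = −0.68897c; relative speed 0.68897c.
γ for this relative speed: γ = 1/√(1 − 0.47468) = 1.3797.
The clock on rocket A records proper time, so craft B measures Δt = γΔτ = 1.3797 × 29.1 = 40.1 days.

40.1 days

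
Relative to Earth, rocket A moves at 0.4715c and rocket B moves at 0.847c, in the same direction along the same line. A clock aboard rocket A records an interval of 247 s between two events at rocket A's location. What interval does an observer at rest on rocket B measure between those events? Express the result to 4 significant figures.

316.5 s

Transform rocket A's velocity into rocket B's frame: (0.4715 − 0.847)/(1 − 0.4715·0.847) = −0.3755/0.6006395, so the relative speed is 0.62517c.
γ for this relative speed: γ = 1/√(1 − 0.390838) = 1.2812.
Rocket A's interval is proper; time dilation gives Δt_B = γΔτ = 1.2812 × 247 s = 316.5 s.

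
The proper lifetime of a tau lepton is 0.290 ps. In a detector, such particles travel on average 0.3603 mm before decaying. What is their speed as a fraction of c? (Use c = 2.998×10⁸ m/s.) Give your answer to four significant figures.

Let x = d/(cτ) = 3.603×10^-4 m / (2.998×10⁸ m/s × 2.900×10^-13 s) = 4.1441. Since d = βγcτ, x = βγ = β/√(1−β²).
Solving: β² = x²/(1+x²) = 17.1736/18.1736 = 0.944975, so β = 0.9721.

0.9721c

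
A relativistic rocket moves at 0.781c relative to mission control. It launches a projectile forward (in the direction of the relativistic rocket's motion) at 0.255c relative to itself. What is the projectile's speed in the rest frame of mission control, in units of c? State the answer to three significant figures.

In units of c, u = (u' + v)/(1 + u'v) with u' = 0.255 and v = 0.781.
Numerator: 0.255 + 0.781 = 1.036. Denominator: 1 + (0.255)(0.781) = 1.199155.
u = 1.036/1.199155 = 0.86394, so the speed is 0.864c.

0.864c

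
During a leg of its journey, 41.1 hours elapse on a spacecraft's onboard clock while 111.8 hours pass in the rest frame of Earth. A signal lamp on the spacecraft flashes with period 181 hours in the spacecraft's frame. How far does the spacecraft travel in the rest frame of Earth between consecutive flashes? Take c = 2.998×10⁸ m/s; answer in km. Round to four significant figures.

γ = Δt/Δτ = 111.8/41.1 = 2.72019.
β = √(1 − 1/γ²) = 0.92998. Lab-frame period = γτ = 2.72019×181 hours = 492.35 hours. Distance = βc × γτ = 0.92998 × 2.998×10⁸ m/s × 1772460 s = 4.9418×10^14 m = 4.942×10^11 km.

4.942×10^11 km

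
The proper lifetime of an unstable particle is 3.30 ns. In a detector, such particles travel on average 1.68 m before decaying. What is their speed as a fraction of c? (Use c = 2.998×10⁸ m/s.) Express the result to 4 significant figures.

Let x = d/(cτ) = 1.680 m / (2.998×10⁸ m/s × 3.300×10^-9 s) = 1.6981. Since d = βγcτ, x = βγ = β/√(1−β²).
Solving: β² = x²/(1+x²) = 2.88354/3.88354 = 0.742503, so β = 0.8617.

0.8617c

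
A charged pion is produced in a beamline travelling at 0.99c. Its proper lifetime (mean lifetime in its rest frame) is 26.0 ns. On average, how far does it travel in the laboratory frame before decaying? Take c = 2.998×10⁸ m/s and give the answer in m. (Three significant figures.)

54.7 m

γ = 1/√(1 − β²) = 1/√(1 − 0.9801) = 1/√0.0199 = 1/0.141067 = 7.0888.
Lab-frame lifetime: Δt = γτ = 7.0888 × 26.0 ns = 184.31 ns.
Distance: d = vΔt = 0.99 × 2.998×10⁸ m/s × 1.8431×10^-7 s = 54.7 m.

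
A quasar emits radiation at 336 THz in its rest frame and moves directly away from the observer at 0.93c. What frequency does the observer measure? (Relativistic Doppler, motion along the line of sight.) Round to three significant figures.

Relativistic Doppler (source moving away): f_obs = f_src · √((1−β)/(1+β)).
With β = 0.93: factor = √(0.07/1.93) = 0.19045.
f_obs = 336 × 0.19045 = 64.0 THz.

64.0 THz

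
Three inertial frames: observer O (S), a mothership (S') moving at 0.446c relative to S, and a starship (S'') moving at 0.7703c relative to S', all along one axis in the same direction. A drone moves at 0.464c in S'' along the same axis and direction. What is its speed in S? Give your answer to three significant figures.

First combine the drone and starship (S''→S'): u₁ = (0.464 + 0.7703)/(1 + 0.464×0.7703) = 1.2343/1.3574192 = 0.9093.
Then combine with the mothership (S'→S): u = (0.9093 + 0.446)/(1 + 0.9093×0.446) = 1.3553/1.4055478 = 0.96425.

0.964c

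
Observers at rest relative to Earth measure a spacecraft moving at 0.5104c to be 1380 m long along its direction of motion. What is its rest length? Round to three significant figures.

Lorentz factor: γ = (1 − 0.26050816)^(−1/2) = 1.1629.
Proper length: L₀ = γ·L = 1.1629 × 1380 = 1600 m.

1600 m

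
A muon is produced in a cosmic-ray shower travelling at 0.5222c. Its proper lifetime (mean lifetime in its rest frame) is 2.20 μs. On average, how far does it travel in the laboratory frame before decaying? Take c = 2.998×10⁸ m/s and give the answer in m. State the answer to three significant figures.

404 m

β² = 0.27269284, so γ = 1/√0.72730716 = 1.1726.
Lab-frame lifetime: Δt = γτ = 1.1726 × 2.20 μs = 2.5797 μs.
Distance: d = vΔt = 0.5222 × 2.998×10⁸ m/s × 2.5797×10^-6 s = 404 m.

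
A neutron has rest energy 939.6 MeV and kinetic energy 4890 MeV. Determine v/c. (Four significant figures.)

0.9869

K = (γ−1)mc², so γ = 1 + 4890/939.6 = 6.2043.
Then v/c = √(1 − γ⁻²) = √(1 − 0.0259785) = √0.9740215 = 0.9869.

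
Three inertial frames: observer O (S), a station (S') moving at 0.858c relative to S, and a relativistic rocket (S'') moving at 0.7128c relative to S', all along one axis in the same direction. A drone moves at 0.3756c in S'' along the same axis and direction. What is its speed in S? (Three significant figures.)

Apply u = (u'+v)/(1+u'v) twice. Drone in the station frame: (0.3756+0.7128)/(1+0.3756·0.7128) = 1.0884/1.26772768 = 0.85854c.
That velocity, transformed to the rest frame of observer O: (0.85854+0.858)/(1+0.85854·0.858) = 1.71654/1.73662732 = 0.98843c.

0.988c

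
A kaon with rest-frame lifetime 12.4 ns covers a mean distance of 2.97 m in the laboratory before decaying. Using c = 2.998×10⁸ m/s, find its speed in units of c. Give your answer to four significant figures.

0.6242c

d = βγcτ ⇒ βγ = d/(cτ) = 2.970 m / (3.71752 m) = 0.79892.
β = (βγ)/√(1+(βγ)²) = 0.79892/√1.638273 = 0.6242.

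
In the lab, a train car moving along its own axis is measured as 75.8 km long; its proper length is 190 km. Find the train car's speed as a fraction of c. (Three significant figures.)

Length contraction gives γ = L₀/L = 190/75.8 = 2.5066.
β = √(1 − 1/γ²) = √0.840841 = 0.917.

0.917c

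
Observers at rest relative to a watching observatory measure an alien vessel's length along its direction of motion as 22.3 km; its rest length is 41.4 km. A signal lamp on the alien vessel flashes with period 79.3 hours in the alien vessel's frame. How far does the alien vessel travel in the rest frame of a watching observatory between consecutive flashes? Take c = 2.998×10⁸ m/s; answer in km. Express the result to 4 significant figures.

1.339×10^11 km

From L = L₀/γ: γ = 41.4/22.3 = 1.8565.
β = √(1 − 1/γ²) = 0.84253. Lab-frame period = γτ = 1.8565×79.3 hours = 147.22 hours. Distance = βc × γτ = 0.84253 × 2.998×10⁸ m/s × 529992 s = 1.3387×10^14 m = 1.339×10^11 km.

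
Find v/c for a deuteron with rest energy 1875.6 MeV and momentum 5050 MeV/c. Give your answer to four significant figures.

0.9374

pc/(mc²) = 5050/1875.6 = 2.6925 = βγ = β/√(1−β²).
So β² = x²/(1 + x²) with x = 2.6925: x² = 7.24956, β² = 7.24956/8.24956 = 0.878781, β = 0.9374.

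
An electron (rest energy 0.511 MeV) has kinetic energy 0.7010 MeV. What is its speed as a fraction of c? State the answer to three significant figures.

0.907c

γ = 1 + K/(mc²) = 1 + 0.7010/0.511 = 2.3718.
β = √(1 − 1/γ²) = √(1 − 0.177764) = √0.822236 = 0.907.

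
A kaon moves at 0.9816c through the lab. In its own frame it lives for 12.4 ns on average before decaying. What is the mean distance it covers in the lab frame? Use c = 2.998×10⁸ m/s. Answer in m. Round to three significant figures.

With β = 0.9816, γ = 1/√(1 − 0.9816²) = 1/√0.03646144 = 5.237.
Lab-frame lifetime: Δt = γτ = 5.237 × 12.4 ns = 64.939 ns.
Distance: d = vΔt = 0.9816 × 2.998×10⁸ m/s × 6.4939×10^-8 s = 19.1 m.

19.1 m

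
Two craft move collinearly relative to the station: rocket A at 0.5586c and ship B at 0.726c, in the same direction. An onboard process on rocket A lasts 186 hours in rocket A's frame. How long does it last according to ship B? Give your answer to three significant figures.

194 hours

Speed of rocket A in ship B's frame: u = (v_A − v_B)/(1 − v_A v_B/c²) = (0.5586 − 0.726)/(1 − 0.5586×0.726) = −0.1674/0.5944564 = −0.2816; |u| = 0.2816c.
γ for this relative speed: γ = 1/√(1 − 0.0792986) = 1.0422.
The clock on rocket A records proper time, so ship B measures Δt = γΔτ = 1.0422 × 186 = 194 hours.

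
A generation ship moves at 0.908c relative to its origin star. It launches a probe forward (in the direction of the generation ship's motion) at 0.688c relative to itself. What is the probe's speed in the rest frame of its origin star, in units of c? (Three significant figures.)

Relativistic velocity addition: u = (u' + v)/(1 + u'v/c²), with u' = 0.688c and v = 0.908c.
Numerator: 0.688 + 0.908 = 1.596. Denominator: 1 + (0.688)(0.908) = 1.624704.
u = 1.596/1.624704 = 0.98233, so the speed is 0.982c.

0.982c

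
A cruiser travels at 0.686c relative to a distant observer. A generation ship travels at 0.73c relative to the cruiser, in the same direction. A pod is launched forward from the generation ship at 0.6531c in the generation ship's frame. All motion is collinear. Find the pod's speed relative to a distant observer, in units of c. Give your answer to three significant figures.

Compose velocities in two stages. Stage 1 (into S'): u₁ = (0.6531+0.73)/(1+0.6531×0.73) = 0.93658.
Stage 2 (into S): u = (0.93658+0.686)/(1+0.93658×0.686) = 0.98788, so the speed is 0.988c.

0.988c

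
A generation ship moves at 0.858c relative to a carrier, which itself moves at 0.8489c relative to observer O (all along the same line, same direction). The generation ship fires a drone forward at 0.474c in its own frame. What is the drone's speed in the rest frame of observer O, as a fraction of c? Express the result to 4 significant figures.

Apply u = (u'+v)/(1+u'v) twice. Drone in the carrier frame: (0.474+0.858)/(1+0.474·0.858) = 1.332/1.406692 = 0.9469c.
That velocity, transformed to the rest frame of observer O: (0.9469+0.8489)/(1+0.9469·0.8489) = 1.7958/1.80382341 = 0.99555c.

0.9956c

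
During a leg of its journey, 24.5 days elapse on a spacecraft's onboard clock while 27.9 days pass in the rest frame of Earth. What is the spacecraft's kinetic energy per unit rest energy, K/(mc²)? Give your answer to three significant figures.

0.139

γ = Δt/Δτ = 27.9/24.5 = 1.13878.
Since K = (γ−1)mc², K/(mc²) = 1.13878 − 1 = 0.139.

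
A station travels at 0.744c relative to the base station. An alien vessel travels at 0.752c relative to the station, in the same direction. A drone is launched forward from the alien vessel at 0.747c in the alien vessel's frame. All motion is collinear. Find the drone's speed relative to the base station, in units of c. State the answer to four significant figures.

Apply u = (u'+v)/(1+u'v) twice. Drone in the station frame: (0.747+0.752)/(1+0.747·0.752) = 1.499/1.561744 = 0.95982c.
That velocity, transformed to the rest frame of the base station: (0.95982+0.744)/(1+0.95982·0.744) = 1.70382/1.71410608 = 0.994c.

0.9940c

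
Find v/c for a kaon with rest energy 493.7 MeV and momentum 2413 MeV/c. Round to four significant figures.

0.9797

pc/(mc²) = 2413/493.7 = 4.8876 = βγ = β/√(1−β²).
So β² = x²/(1 + x²) with x = 4.8876: x² = 23.8886, β² = 23.8886/24.8886 = 0.959821, β = 0.9797.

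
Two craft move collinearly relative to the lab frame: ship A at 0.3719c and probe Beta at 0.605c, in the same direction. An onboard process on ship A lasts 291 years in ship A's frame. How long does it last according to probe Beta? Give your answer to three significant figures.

305 years

Transform ship A's velocity into probe Beta's frame: (0.3719 − 0.605)/(1 − 0.3719·0.605) = −0.2331/0.7750005, so the relative speed is 0.30077c.
γ for this relative speed: γ = 1/√(1 − 0.0904626) = 1.0486.
Ship A's interval is proper; time dilation gives Δt_B = γΔτ = 1.0486 × 291 years = 305 years.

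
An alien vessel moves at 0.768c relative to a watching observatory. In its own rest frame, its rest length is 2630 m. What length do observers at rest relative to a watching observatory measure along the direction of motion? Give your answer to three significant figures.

1680 m

Lorentz factor: γ = (1 − 0.589824)^(−1/2) = 1.5614.
Along the direction of motion the measured length is L₀/γ = 2630/1.5614 = 1680 m.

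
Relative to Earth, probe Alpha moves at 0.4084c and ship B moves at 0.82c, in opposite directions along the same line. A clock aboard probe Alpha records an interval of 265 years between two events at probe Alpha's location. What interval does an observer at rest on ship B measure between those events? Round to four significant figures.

Speed of probe Alpha in ship B's frame: u = (v_A + v_B)/(1 + v_A v_B/c²) = (0.4084 + 0.82)/(1 + 0.4084×0.82) = 1.2284/1.334888 = 0.92023; |u| = 0.92023c.
γ for this relative speed: γ = 1/√(1 − 0.846823) = 2.5551.
The clock on probe Alpha records proper time, so ship B measures Δt = γΔτ = 2.5551 × 265 = 677.1 years.

677.1 years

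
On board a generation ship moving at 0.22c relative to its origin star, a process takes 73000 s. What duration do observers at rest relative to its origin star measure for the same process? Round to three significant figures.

74800 s

β² = 0.0484, so γ = 1/√0.9516 = 1.0251.
Time dilation: Δt = γ·Δτ = 1.0251 × 73000 = 74800 s.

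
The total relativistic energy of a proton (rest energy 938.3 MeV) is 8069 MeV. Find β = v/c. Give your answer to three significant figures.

Total energy E = γmc² gives γ = 8069/938.3 = 8.5996.
Hence β = √(1 − 1/γ²) = √(1 − 0.0135221) = √0.9864779 = 0.993.

0.993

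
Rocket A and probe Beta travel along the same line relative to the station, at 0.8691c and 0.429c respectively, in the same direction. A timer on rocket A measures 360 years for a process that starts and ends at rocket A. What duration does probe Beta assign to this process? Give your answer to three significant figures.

Transform rocket A's velocity into probe Beta's frame: (0.8691 − 0.429)/(1 − 0.8691·0.429) = 0.4401/0.6271561, so the relative speed is 0.70174c.
γ for this relative speed: γ = 1/√(1 − 0.492439) = 1.4036.
Rocket A's interval is proper; time dilation gives Δt_B = γΔτ = 1.4036 × 360 years = 505 years.

505 years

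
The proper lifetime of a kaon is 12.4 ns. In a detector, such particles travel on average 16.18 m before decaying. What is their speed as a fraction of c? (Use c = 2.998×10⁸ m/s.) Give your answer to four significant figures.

d = βγcτ ⇒ βγ = d/(cτ) = 16.18 m / (3.71752 m) = 4.3524.
β = (βγ)/√(1+(βγ)²) = 4.3524/√19.9434 = 0.9746.

0.9746c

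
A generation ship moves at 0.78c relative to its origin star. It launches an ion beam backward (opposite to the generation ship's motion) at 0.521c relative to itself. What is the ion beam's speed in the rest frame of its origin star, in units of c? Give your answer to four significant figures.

In units of c, u = (u' + v)/(1 + u'v) with u' = −0.521 and v = 0.78.
Numerator: −0.521 + 0.78 = 0.259. Denominator: 1 + (−0.521)(0.78) = 0.59362.
u = 0.259/0.59362 = 0.43631, so the speed is 0.4363c.

0.4363c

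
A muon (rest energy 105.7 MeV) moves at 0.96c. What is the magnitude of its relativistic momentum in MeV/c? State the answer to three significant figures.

362 MeV/c

With β = 0.96, γ = 1/√(1 − 0.96²) = 1/√0.0784 = 3.5714.
Momentum: p = γβ·mc = 3.5714 × 0.96 × 105.7 MeV/c = 362 MeV/c.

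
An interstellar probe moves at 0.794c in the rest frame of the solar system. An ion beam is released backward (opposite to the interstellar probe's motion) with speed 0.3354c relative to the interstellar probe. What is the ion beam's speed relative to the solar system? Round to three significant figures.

0.625c

Relativistic velocity addition: u = (u' + v)/(1 + u'v/c²), with u' = −0.3354c and v = 0.794c.
Numerator: −0.3354 + 0.794 = 0.4586. Denominator: 1 + (−0.3354)(0.794) = 0.7336924.
u = 0.4586/0.7336924 = 0.62506, so the speed is 0.625c.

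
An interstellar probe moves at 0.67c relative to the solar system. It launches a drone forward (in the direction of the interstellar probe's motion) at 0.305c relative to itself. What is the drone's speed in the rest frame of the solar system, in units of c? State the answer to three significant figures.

0.810c

Relativistic velocity addition: u = (u' + v)/(1 + u'v/c²), with u' = 0.305c and v = 0.67c.
Numerator: 0.305 + 0.67 = 0.975. Denominator: 1 + (0.305)(0.67) = 1.20435.
u = 0.975/1.20435 = 0.80957, so the speed is 0.810c.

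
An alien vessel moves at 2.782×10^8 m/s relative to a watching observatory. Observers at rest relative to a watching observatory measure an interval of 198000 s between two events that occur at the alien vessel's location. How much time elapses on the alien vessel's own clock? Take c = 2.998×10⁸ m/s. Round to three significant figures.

β = v/c = (2.782×10^8 m/s)/(2.998×10⁸ m/s) = 0.927952.
With β = 0.927952, γ = 1/√(1 − 0.927952²) = 1/√0.1389051 = 2.6831.
The alien vessel's clock runs slow as seen from a watching observatory, so Δτ = Δt/γ = 198000/2.6831 = 73800 s.

73800 s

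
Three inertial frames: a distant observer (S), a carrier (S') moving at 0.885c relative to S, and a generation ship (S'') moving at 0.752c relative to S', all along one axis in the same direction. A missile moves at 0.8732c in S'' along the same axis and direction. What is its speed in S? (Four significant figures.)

0.9988c

Compose velocities in two stages. Stage 1 (into S'): u₁ = (0.8732+0.752)/(1+0.8732×0.752) = 0.98102.
Stage 2 (into S): u = (0.98102+0.885)/(1+0.98102×0.885) = 0.99883, so the speed is 0.9988c.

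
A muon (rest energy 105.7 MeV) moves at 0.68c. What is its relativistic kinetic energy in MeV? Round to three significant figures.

With β = 0.68, γ = 1/√(1 − 0.68²) = 1/√0.5376 = 1.36386.
Kinetic energy: K = (γ − 1)mc² = (1.36386 − 1) × 105.7 MeV = 0.36386 × 105.7 = 38.5 MeV.

38.5 MeV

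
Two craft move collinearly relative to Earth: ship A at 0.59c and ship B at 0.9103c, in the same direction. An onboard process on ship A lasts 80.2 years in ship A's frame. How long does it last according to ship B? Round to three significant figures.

Speed of ship A in ship B's frame: u = (v_A − v_B)/(1 − v_A v_B/c²) = (0.59 − 0.9103)/(1 − 0.59×0.9103) = −0.3203/0.462923 = −0.69191; |u| = 0.69191c.
At |u| = 0.69191c, γ = (1 − 0.478739)^(−1/2) = 1.3851.
The clock on ship A records proper time, so ship B measures Δt = γΔτ = 1.3851 × 80.2 = 111 years.

111 years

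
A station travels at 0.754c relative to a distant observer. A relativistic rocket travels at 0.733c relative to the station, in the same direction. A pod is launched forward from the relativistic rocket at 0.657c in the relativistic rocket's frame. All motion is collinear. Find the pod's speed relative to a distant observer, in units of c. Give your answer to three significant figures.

Compose velocities in two stages. Stage 1 (into S'): u₁ = (0.657+0.733)/(1+0.657×0.733) = 0.93819.
Stage 2 (into S): u = (0.93819+0.754)/(1+0.93819×0.754) = 0.99109, so the speed is 0.991c.

0.991c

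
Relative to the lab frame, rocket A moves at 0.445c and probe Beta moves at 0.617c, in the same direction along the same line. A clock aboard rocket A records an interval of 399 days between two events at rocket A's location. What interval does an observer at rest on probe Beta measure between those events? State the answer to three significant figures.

Speed of rocket A in probe Beta's frame: u = (v_A − v_B)/(1 − v_A v_B/c²) = (0.445 − 0.617)/(1 − 0.445×0.617) = −0.172/0.725435 = −0.2371; |u| = 0.2371c.
γ for this relative speed: γ = 1/√(1 − 0.0562164) = 1.0294.
The clock on rocket A records proper time, so probe Beta measures Δt = γΔτ = 1.0294 × 399 = 411 days.

411 days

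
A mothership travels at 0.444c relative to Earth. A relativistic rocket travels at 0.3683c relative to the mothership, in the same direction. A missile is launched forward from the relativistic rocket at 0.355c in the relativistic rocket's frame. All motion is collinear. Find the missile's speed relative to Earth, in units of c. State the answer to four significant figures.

0.8440c

First combine the missile and relativistic rocket (S''→S'): u₁ = (0.355 + 0.3683)/(1 + 0.355×0.3683) = 0.7233/1.1307465 = 0.63967.
Then combine with the mothership (S'→S): u = (0.63967 + 0.444)/(1 + 0.63967×0.444) = 1.08367/1.28401348 = 0.84397.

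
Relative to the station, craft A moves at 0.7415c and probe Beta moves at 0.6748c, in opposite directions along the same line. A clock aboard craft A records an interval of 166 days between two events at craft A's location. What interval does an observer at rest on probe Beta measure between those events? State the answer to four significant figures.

503.0 days

The velocity of craft A relative to probe Beta is (0.7415 + 0.6748)c / (1 + 0.7415×0.6748) = 0.94397c; relative speed 0.94397c.
γ for this relative speed: γ = 1/√(1 − 0.891079) = 3.03.
Craft A's interval is proper; time dilation gives Δt_B = γΔτ = 3.03 × 166 days = 503.0 days.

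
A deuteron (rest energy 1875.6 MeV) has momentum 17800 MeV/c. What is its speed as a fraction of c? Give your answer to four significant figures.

βγ = pc/(mc²) = 17800/1875.6 = 9.4903.
Since γ² = 1 + (βγ)² = 91.0658, γ = √91.0658 = 9.54284, and β = (βγ)/γ = 9.4903/9.54284 = 0.9945.

0.9945c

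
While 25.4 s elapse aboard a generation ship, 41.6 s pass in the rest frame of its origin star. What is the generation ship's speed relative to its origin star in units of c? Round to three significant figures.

0.792c

γ = Δt/Δτ = 41.6/25.4 = 1.6378.
β = √(1 − 1/γ²) = √(1 − 0.372802) = √0.627198 = 0.792.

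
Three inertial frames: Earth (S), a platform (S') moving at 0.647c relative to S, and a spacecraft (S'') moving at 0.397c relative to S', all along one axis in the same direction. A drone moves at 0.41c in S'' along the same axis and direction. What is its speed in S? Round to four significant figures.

Compose velocities in two stages. Stage 1 (into S'): u₁ = (0.41+0.397)/(1+0.41×0.397) = 0.69403.
Stage 2 (into S): u = (0.69403+0.647)/(1+0.69403×0.647) = 0.92546, so the speed is 0.9255c.

0.9255c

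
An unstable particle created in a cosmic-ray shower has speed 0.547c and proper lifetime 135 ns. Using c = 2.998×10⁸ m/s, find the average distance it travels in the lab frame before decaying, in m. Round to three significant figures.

26.4 m

With β = 0.547, γ = 1/√(1 − 0.547²) = 1/√0.700791 = 1.1946.
Lab-frame lifetime: Δt = γτ = 1.1946 × 135 ns = 161.27 ns.
Distance: d = vΔt = 0.547 × 2.998×10⁸ m/s × 1.6127×10^-7 s = 26.4 m.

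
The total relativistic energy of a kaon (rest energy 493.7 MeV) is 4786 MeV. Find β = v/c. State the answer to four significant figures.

γ = E/(mc²) = 4786/493.7 = 9.6941.
β = √(1 − 1/γ²) = √(1 − 0.0106411) = √0.9893589 = 0.9947.

0.9947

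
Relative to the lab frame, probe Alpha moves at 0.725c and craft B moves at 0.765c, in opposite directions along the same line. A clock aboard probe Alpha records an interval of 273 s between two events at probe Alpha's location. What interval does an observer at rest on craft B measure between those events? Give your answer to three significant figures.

Speed of probe Alpha in craft B's frame: u = (v_A + v_B)/(1 + v_A v_B/c²) = (0.725 + 0.765)/(1 + 0.725×0.765) = 1.49/1.554625 = 0.95843; |u| = 0.95843c.
γ for this relative speed: γ = 1/√(1 − 0.918588) = 3.5047.
The clock on probe Alpha records proper time, so craft B measures Δt = γΔτ = 3.5047 × 273 = 957 s.

957 s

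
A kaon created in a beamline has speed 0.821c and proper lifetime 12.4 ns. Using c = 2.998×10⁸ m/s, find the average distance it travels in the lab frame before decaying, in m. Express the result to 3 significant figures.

γ = 1/√(1 − β²) = 1/√(1 − 0.674041) = 1/√0.325959 = 1/0.570928 = 1.7515.
Lab-frame lifetime: Δt = γτ = 1.7515 × 12.4 ns = 21.719 ns.
Distance: d = vΔt = 0.821 × 2.998×10⁸ m/s × 2.1719×10^-8 s = 5.35 m.

5.35 m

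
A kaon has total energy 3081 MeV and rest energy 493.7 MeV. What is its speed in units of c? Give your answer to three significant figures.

γ = E/(mc²) = 3081/493.7 = 6.2406.
β = √(1 − 1/γ²) = √(1 − 0.0256772) = √0.9743228 = 0.987.

0.987c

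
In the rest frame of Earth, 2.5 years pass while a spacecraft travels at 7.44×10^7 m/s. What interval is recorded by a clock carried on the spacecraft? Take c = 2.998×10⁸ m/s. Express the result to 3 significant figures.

2.42 years

β = v/c = (7.44×10^7 m/s)/(2.998×10⁸ m/s) = 0.248165.
Lorentz factor: γ = (1 − 0.06158587)^(−1/2) = 1.0323.
The spacecraft's clock runs slow as seen from Earth, so Δτ = Δt/γ = 2.5/1.0323 = 2.42 years.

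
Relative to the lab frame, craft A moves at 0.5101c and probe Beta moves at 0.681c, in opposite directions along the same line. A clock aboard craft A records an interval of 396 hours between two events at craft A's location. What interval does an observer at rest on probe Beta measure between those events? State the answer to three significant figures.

Speed of craft A in probe Beta's frame: u = (v_A + v_B)/(1 + v_A v_B/c²) = (0.5101 + 0.681)/(1 + 0.5101×0.681) = 1.1911/1.3473781 = 0.88401; |u| = 0.88401c.
γ for this relative speed: γ = 1/√(1 − 0.781474) = 2.1392.
The clock on craft A records proper time, so probe Beta measures Δt = γΔτ = 2.1392 × 396 = 847 hours.

847 hours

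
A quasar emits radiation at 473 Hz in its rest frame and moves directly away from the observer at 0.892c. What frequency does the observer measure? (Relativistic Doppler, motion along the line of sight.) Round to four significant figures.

113.0 Hz

Relativistic Doppler (source moving away): f_obs = f_src · √((1−β)/(1+β)).
With β = 0.892: factor = √(0.108/1.892) = 0.23892.
f_obs = 473 × 0.23892 = 113.0 Hz.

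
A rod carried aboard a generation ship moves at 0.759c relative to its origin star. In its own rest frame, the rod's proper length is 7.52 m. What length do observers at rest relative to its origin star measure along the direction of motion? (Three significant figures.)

With β = 0.759, γ = 1/√(1 − 0.759²) = 1/√0.423919 = 1.5359.
Along the direction of motion the measured length is L₀/γ = 7.52/1.5359 = 4.90 m.

4.90 m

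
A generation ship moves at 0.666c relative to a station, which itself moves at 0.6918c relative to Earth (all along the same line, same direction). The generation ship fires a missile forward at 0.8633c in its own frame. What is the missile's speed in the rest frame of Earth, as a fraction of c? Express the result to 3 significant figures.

First combine the missile and generation ship (S''→S'): u₁ = (0.8633 + 0.666)/(1 + 0.8633×0.666) = 1.5293/1.5749578 = 0.97101.
Then combine with the station (S'→S): u = (0.97101 + 0.6918)/(1 + 0.97101×0.6918) = 1.66281/1.671744718 = 0.99466.

0.995c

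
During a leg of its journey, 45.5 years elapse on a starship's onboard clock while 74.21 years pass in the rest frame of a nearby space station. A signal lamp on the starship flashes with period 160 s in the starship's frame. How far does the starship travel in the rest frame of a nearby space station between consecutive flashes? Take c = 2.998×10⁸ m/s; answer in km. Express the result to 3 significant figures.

From Δt = γΔτ: γ = 74.21/45.5 = 1.63099.
β = √(1 − 1/γ²) = 0.78999. Lab-frame period = γτ = 1.63099×160 s = 260.96 s. Distance = βc × γτ = 0.78999 × 2.998×10⁸ m/s × 260.96 s = 6.1806×10^10 m = 6.18×10^7 km.

6.18×10^7 km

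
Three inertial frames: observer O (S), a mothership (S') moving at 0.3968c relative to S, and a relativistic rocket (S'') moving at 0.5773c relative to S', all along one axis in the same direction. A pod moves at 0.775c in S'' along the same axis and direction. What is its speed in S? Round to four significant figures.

Apply u = (u'+v)/(1+u'v) twice. Pod in the mothership frame: (0.775+0.5773)/(1+0.775·0.5773) = 1.3523/1.4474075 = 0.93429c.
That velocity, transformed to the rest frame of observer O: (0.93429+0.3968)/(1+0.93429·0.3968) = 1.33109/1.370726272 = 0.97108c.

0.9711c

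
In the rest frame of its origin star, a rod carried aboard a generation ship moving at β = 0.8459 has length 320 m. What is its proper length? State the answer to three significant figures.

Lorentz factor: γ = (1 − 0.71554681)^(−1/2) = 1.875.
Proper length: L₀ = γ·L = 1.875 × 320 = 600 m.

600 m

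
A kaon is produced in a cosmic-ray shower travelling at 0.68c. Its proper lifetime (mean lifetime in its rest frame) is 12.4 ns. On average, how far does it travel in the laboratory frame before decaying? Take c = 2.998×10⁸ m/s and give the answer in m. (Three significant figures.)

3.45 m

Lorentz factor: γ = (1 − 0.4624)^(−1/2) = 1.3639.
Lab-frame lifetime: Δt = γτ = 1.3639 × 12.4 ns = 16.912 ns.
Distance: d = vΔt = 0.68 × 2.998×10⁸ m/s × 1.6912×10^-8 s = 3.45 m.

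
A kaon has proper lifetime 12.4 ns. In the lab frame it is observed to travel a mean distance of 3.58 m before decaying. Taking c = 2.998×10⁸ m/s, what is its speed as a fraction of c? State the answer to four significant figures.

Let x = d/(cτ) = 3.580 m / (2.998×10⁸ m/s × 1.240×10^-8 s) = 0.96301. Since d = βγcτ, x = βγ = β/√(1−β²).
Solving: β² = x²/(1+x²) = 0.927388/1.927388 = 0.481163, so β = 0.6937.

0.6937c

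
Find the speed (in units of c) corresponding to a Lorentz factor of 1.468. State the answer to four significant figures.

β = √(1 − 1/γ²) = √(1 − 1/2.155024) = √0.535968 = 0.7321.

0.7321c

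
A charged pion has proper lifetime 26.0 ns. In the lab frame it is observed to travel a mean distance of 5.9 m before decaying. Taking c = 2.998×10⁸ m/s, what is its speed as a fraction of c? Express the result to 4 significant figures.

Let x = d/(cτ) = 5.900 m / (2.998×10⁸ m/s × 2.600×10^-8 s) = 0.75691. Since d = βγcτ, x = βγ = β/√(1−β²).
Solving: β² = x²/(1+x²) = 0.572913/1.572913 = 0.364237, so β = 0.6035.

0.6035c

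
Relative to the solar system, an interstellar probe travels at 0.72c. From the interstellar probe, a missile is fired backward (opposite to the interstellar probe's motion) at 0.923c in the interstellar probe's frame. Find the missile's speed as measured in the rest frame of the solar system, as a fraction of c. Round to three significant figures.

Relativistic velocity addition: u = (u' + v)/(1 + u'v/c²), with u' = −0.923c and v = 0.72c.
Numerator: −0.923 + 0.72 = −0.203. Denominator: 1 + (−0.923)(0.72) = 0.33544.
u = −0.203/0.33544 = −0.60518, so the speed is 0.605c.

0.605c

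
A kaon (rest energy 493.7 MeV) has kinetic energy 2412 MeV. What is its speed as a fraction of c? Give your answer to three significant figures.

γ = 1 + K/(mc²) = 1 + 2412/493.7 = 5.8856.
β = √(1 − 1/γ²) = √(1 − 0.0288681) = √0.9711319 = 0.985.

0.985c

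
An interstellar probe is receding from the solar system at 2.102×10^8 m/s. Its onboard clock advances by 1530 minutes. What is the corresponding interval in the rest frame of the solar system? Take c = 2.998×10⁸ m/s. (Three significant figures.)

2150 minutes

β = v/c = (2.102×10^8 m/s)/(2.998×10⁸ m/s) = 0.701134.
Lorentz factor: γ = (1 − 0.4915889)^(−1/2) = 1.4025.
The onboard clock measures proper time, so the interval in the rest frame of the solar system is dilated: Δt = γ·Δτ = 1.4025 × 1530 minutes = 2150 minutes.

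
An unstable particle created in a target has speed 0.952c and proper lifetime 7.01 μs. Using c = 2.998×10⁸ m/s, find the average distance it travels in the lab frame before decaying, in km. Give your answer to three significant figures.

β² = 0.906304, so γ = 1/√0.093696 = 3.2669.
Lab-frame lifetime: Δt = γτ = 3.2669 × 7.01 μs = 22.901 μs.
Distance: d = vΔt = 0.952 × 2.998×10⁸ m/s × 2.2901×10^-5 s = 6540 m = 6.54 km.

6.54 km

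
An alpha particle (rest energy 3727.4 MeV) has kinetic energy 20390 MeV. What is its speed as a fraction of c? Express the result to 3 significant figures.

0.988c

K = (γ−1)mc², so γ = 1 + 20390/3727.4 = 6.4703.
Then v/c = √(1 − γ⁻²) = √(1 − 0.0238864) = √0.9761136 = 0.988.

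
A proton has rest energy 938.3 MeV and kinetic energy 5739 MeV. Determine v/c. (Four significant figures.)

0.9901

γ = 1 + K/(mc²) = 1 + 5739/938.3 = 7.1164.
β = √(1 − 1/γ²) = √(1 − 0.019746) = √0.980254 = 0.9901.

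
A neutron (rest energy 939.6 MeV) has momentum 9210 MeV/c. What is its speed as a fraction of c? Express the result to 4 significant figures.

βγ = pc/(mc²) = 9210/939.6 = 9.802.
Since γ² = 1 + (βγ)² = 97.0792, γ = √97.0792 = 9.85288, and β = (βγ)/γ = 9.802/9.85288 = 0.9948.

0.9948c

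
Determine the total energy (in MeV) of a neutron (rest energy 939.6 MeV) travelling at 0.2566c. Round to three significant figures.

972 MeV

With β = 0.2566, γ = 1/√(1 − 0.2566²) = 1/√0.93415644 = 1.0346.
Total energy: E = γmc² = 1.0346 × 939.6 MeV = 972 MeV.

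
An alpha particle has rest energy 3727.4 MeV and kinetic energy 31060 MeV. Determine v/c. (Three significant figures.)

0.994

K = (γ−1)mc², so γ = 1 + 31060/3727.4 = 9.3329.
Then v/c = √(1 − γ⁻²) = √(1 − 0.0114807) = √0.9885193 = 0.994.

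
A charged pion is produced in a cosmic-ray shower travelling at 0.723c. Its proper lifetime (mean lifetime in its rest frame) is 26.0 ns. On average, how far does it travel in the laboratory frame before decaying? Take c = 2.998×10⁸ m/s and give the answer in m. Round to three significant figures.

8.16 m

Lorentz factor: γ = (1 − 0.522729)^(−1/2) = 1.4475.
Lab-frame lifetime: Δt = γτ = 1.4475 × 26.0 ns = 37.635 ns.
Distance: d = vΔt = 0.723 × 2.998×10⁸ m/s × 3.7635×10^-8 s = 8.16 m.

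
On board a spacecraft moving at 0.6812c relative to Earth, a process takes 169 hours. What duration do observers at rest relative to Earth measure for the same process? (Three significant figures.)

231 hours

γ = 1/√(1 − β²) = 1/√(1 − 0.46403344) = 1/√0.53596656 = 1/0.732097 = 1.3659.
The onboard clock measures proper time, so the interval in the rest frame of Earth is dilated: Δt = γ·Δτ = 1.3659 × 169 hours = 231 hours.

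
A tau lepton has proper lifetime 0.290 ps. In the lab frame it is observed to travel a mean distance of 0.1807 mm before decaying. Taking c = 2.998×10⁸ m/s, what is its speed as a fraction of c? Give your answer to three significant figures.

0.901c

Let x = d/(cτ) = 1.807×10^-4 m / (2.998×10⁸ m/s × 2.900×10^-13 s) = 2.0784. Since d = βγcτ, x = βγ = β/√(1−β²).
Solving: β² = x²/(1+x²) = 4.31975/5.31975 = 0.812021, so β = 0.901.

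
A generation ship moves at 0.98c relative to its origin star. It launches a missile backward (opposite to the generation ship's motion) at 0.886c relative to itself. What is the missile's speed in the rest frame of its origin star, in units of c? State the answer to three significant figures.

0.714c

In units of c, u = (u' + v)/(1 + u'v) with u' = −0.886 and v = 0.98.
Numerator: −0.886 + 0.98 = 0.094. Denominator: 1 + (−0.886)(0.98) = 0.13172.
u = 0.094/0.13172 = 0.71363, so the speed is 0.714c.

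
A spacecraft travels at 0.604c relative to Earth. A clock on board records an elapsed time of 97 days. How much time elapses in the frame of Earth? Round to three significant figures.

With β = 0.604, γ = 1/√(1 − 0.604²) = 1/√0.635184 = 1.2547.
The onboard clock measures proper time, so the interval in the rest frame of Earth is dilated: Δt = γ·Δτ = 1.2547 × 97 days = 122 days.

122 days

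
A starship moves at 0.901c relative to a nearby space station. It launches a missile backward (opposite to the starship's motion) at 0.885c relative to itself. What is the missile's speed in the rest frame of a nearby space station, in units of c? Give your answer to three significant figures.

Relativistic velocity addition: u = (u' + v)/(1 + u'v/c²), with u' = −0.885c and v = 0.901c.
Numerator: −0.885 + 0.901 = 0.016. Denominator: 1 + (−0.885)(0.901) = 0.202615.
u = 0.016/0.202615 = 0.078967, so the speed is 0.0790c.

0.0790c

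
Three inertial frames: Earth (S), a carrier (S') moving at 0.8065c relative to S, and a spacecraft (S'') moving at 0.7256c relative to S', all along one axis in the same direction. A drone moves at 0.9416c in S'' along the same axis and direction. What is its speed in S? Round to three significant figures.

Compose velocities in two stages. Stage 1 (into S'): u₁ = (0.9416+0.7256)/(1+0.9416×0.7256) = 0.99048.
Stage 2 (into S): u = (0.99048+0.8065)/(1+0.99048×0.8065) = 0.99898, so the speed is 0.999c.

0.999c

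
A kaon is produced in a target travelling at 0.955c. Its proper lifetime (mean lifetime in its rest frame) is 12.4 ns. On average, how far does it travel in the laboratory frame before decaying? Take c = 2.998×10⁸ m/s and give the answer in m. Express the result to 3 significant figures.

With β = 0.955, γ = 1/√(1 − 0.955²) = 1/√0.087975 = 3.3715.
Lab-frame lifetime: Δt = γτ = 3.3715 × 12.4 ns = 41.807 ns.
Distance: d = vΔt = 0.955 × 2.998×10⁸ m/s × 4.1807×10^-8 s = 12.0 m.

12.0 m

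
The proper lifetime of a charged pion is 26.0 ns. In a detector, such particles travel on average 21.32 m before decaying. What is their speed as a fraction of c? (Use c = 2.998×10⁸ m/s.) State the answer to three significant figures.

Let x = d/(cτ) = 21.32 m / (2.998×10⁸ m/s × 2.600×10^-8 s) = 2.7352. Since d = βγcτ, x = βγ = β/√(1−β²).
Solving: β² = x²/(1+x²) = 7.48132/8.48132 = 0.882094, so β = 0.939.

0.939c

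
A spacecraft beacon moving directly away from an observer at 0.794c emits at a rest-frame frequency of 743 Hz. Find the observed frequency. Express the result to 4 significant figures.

Relativistic Doppler (source moving away): f_obs = f_src · √((1−β)/(1+β)).
With β = 0.794: factor = √(0.206/1.794) = 0.33886.
f_obs = 743 × 0.33886 = 251.8 Hz.

251.8 Hz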